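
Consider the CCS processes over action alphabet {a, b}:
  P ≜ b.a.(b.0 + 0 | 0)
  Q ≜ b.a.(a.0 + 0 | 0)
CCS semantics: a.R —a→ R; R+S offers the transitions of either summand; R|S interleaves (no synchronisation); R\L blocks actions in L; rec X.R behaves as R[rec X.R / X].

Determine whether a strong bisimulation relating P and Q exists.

NO

Reachable graph of P (4 states):
  s0 = b.a.(b.0 + 0 | 0) has moves —b→ s1
  s1 = a.(b.0 + 0 | 0) has moves —a→ s2
  s2 = b.0 + 0 | 0 has moves —b→ s3
  s3 = 0 has moves stopped
Reachable graph of Q (4 states):
  t0 = b.a.(a.0 + 0 | 0) has moves —b→ t1
  t1 = a.(a.0 + 0 | 0) has moves —a→ t2
  t2 = a.0 + 0 | 0 has moves —a→ t3
  t3 = 0 has moves stopped
Partition-refinement fixed point:
  B0 = {s0}
  B1 = {s1}
  B2 = {s2}
  B3 = {s3, t3}
  B4 = {t0}
  B5 = {t1}
  B6 = {t2}
s0 ∈ B0, t0 ∈ B4 → different blocks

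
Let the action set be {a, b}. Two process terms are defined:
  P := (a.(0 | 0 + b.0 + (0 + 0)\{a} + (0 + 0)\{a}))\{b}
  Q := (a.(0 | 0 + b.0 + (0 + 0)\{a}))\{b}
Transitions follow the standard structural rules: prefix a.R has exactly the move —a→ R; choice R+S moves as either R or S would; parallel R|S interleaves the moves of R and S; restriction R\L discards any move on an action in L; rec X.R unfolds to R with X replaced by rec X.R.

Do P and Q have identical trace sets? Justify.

P's transition system — 2 states:
  m0 = (a.(0 | 0 + b.0 + (0 + 0)\{a} + (0 + 0)\{a}))\{b} → --a--▸ m1
  m1 = (0 | 0 + b.0 + (0 + 0)\{a} + (0 + 0)\{a})\{b} → ·
Q's transition system — 2 states:
  n0 = (a.(0 | 0 + b.0 + (0 + 0)\{a}))\{b} → --a--▸ n1
  n1 = (0 | 0 + b.0 + (0 + 0)\{a})\{b} → ·
Bisimilarity quotient blocks:
  B0 = {m0, n0}
  B1 = {m1, n1}
m0 ∈ B0, n0 ∈ B0 → same block
Bisimilar ⇒ trace-equivalent.

YES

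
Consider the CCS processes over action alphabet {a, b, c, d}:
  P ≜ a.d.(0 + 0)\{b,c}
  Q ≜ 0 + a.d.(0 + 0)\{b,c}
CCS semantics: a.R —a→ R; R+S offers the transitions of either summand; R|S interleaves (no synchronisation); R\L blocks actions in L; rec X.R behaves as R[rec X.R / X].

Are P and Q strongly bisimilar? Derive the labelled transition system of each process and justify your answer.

P ~ Q

P's transition system — 3 states:
  u0 = a.d.(0 + 0)\{b,c} :: ··a··> u1
  u1 = d.(0 + 0)\{b,c} :: ··d··> u2
  u2 = (0 + 0)\{b,c} :: ∅
Q's transition system — 3 states:
  v0 = 0 + a.d.(0 + 0)\{b,c} :: ··a··> v1
  v1 = d.(0 + 0)\{b,c} :: ··d··> v2
  v2 = (0 + 0)\{b,c} :: ∅
Partition-refinement fixed point:
  B0 = {u0, v0}
  B1 = {u1, v1}
  B2 = {u2, v2}
u0 ∈ B0, v0 ∈ B0 → same block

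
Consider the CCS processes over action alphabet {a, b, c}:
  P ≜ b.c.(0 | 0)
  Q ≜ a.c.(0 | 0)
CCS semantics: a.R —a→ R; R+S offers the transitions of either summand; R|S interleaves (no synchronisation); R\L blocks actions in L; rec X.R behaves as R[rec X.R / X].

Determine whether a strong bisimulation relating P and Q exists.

NO

Reachable graph of P (3 states):
  p0 = b.c.(0 | 0) has moves ··b··> p1
  p1 = c.(0 | 0) has moves ··c··> p2
  p2 = 0 | 0 has moves (no moves)
Reachable graph of Q (3 states):
  q0 = a.c.(0 | 0) has moves ··a··> q1
  q1 = c.(0 | 0) has moves ··c··> q2
  q2 = 0 | 0 has moves (no moves)
Bisimilarity quotient blocks:
  B0 = {p0}
  B1 = {p1, q1}
  B2 = {p2, q2}
  B3 = {q0}
p0 ∈ B0, q0 ∈ B3 → different blocks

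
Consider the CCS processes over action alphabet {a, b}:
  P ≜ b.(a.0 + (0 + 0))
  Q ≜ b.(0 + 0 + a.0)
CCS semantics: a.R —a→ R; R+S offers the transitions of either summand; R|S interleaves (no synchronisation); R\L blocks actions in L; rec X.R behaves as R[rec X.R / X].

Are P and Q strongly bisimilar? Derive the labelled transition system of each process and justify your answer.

LTS(P): 3 reachable states
  m0 = b.(a.0 + (0 + 0)) has moves -b-> m1
  m1 = a.0 + (0 + 0) has moves -a-> m2
  m2 = 0 has moves stopped
LTS(Q): 3 reachable states
  n0 = b.(0 + 0 + a.0) has moves -b-> n1
  n1 = 0 + 0 + a.0 has moves -a-> n2
  n2 = 0 has moves stopped
Bisimilarity quotient blocks:
  B0 = {m0, n0}
  B1 = {m1, n1}
  B2 = {m2, n2}
m0 ∈ B0, n0 ∈ B0 → same block

YES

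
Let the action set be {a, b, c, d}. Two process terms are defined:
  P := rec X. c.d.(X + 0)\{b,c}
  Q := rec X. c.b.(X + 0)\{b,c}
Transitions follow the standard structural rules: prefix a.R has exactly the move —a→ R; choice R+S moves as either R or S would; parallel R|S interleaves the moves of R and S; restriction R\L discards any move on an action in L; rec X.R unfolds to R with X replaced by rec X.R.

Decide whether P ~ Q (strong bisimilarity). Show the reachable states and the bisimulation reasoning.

LTS(P): 3 reachable states
  u0 = rec X. c.d.(X + 0)\{b,c} :: =c=> u1
  u1 = d.((rec X. c.d.(X + 0)\{b,c}) + 0)\{b,c} :: =d=> u2
  u2 = ((rec X. c.d.(X + 0)\{b,c}) + 0)\{b,c} :: ∅
LTS(Q): 3 reachable states
  v0 = rec X. c.b.(X + 0)\{b,c} :: =c=> v1
  v1 = b.((rec X. c.b.(X + 0)\{b,c}) + 0)\{b,c} :: =b=> v2
  v2 = ((rec X. c.b.(X + 0)\{b,c}) + 0)\{b,c} :: ∅
Bisimilarity quotient blocks:
  B0 = {u0}
  B1 = {u1}
  B2 = {u2, v2}
  B3 = {v0}
  B4 = {v1}
u0 ∈ B0, v0 ∈ B3 → different blocks

P ≁ Q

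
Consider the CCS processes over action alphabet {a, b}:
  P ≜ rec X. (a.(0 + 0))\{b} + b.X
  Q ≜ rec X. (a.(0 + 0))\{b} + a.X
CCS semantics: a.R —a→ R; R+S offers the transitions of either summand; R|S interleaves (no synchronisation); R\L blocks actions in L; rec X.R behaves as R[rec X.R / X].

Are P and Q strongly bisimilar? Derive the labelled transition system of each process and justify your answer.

P's transition system — 2 states:
  u0 = rec X. (a.(0 + 0))\{b} + b.X | =a=> u1, =b=> u0
  u1 = (0 + 0)\{b} | ·
Q's transition system — 2 states:
  v0 = rec X. (a.(0 + 0))\{b} + a.X | =a=> v0, =a=> v1
  v1 = (0 + 0)\{b} | ·
Bisimilarity quotient blocks:
  B0 = {u0}
  B1 = {u1, v1}
  B2 = {v0}
u0 ∈ B0, v0 ∈ B2 → different blocks

not bisimilar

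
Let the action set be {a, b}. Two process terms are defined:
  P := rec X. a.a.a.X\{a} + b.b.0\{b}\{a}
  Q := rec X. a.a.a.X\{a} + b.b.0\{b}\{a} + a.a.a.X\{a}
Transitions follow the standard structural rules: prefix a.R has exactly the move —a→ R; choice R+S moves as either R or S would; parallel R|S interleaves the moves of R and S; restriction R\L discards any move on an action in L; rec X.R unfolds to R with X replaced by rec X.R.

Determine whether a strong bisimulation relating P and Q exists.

bisimilar

LTS(P): 8 reachable states
  s0 = rec X. a.a.a.X\{a} + b.b.0\{b}\{a} | —a→ s1, —b→ s2
  s1 = a.a.(rec X. a.a.a.X\{a} + b.b.0\{b}\{a})\{a} | —a→ s3
  s2 = b.0\{b}\{a} | —b→ s4
  s3 = a.(rec X. a.a.a.X\{a} + b.b.0\{b}\{a})\{a} | —a→ s5
  s4 = 0\{b}\{a} | stopped
  s5 = (rec X. a.a.a.X\{a} + b.b.0\{b}\{a})\{a} | —b→ s6
  s6 = (b.0\{b}\{a})\{a} | —b→ s7
  s7 = 0\{b}\{a}\{a} | stopped
LTS(Q): 8 reachable states
  t0 = rec X. a.a.a.X\{a} + b.b.0\{b}\{a} + a.a.a.X\{a} | —a→ t1, —b→ t2
  t1 = a.a.(rec X. a.a.a.X\{a} + b.b.0\{b}\{a} + a.a.a.X\{a})\{a} | —a→ t3
  t2 = b.0\{b}\{a} | —b→ t4
  t3 = a.(rec X. a.a.a.X\{a} + b.b.0\{b}\{a} + a.a.a.X\{a})\{a} | —a→ t5
  t4 = 0\{b}\{a} | stopped
  t5 = (rec X. a.a.a.X\{a} + b.b.0\{b}\{a} + a.a.a.X\{a})\{a} | —b→ t6
  t6 = (b.0\{b}\{a})\{a} | —b→ t7
  t7 = 0\{b}\{a}\{a} | stopped
Coarsest stable partition (strong bisimilarity classes):
  B0 = {s0, t0}
  B1 = {s2, s6, t2, t6}
  B2 = {s4, s7, t4, t7}
  B3 = {s1, t1}
  B4 = {s3, t3}
  B5 = {s5, t5}
s0 ∈ B0, t0 ∈ B0 → same block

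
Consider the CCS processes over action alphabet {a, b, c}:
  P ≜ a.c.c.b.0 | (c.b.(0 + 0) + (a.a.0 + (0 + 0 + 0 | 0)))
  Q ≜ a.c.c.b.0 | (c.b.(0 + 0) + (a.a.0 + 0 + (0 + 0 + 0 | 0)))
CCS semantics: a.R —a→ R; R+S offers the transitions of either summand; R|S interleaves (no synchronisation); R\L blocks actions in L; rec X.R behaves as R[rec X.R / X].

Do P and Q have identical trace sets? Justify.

YES

LTS(P): 25 reachable states
  s0 = a.c.c.b.0 | (c.b.(0 + 0) + (a.a.0 + (0 + 0 + 0 | 0))) :: =a=> s1, =a=> s2, =c=> s3
  s1 = a.c.c.b.0 | a.0 :: =a=> s4, =a=> s5
  s2 = c.c.b.0 | (c.b.(0 + 0) + (a.a.0 + (0 + 0 + 0 | 0))) :: =a=> s5, =c=> s6, =c=> s7
  s3 = a.c.c.b.0 | b.(0 + 0) :: =a=> s7, =b=> s8
  s4 = a.c.c.b.0 | 0 :: =a=> s9
  s5 = c.c.b.0 | a.0 :: =a=> s9, =c=> s10
  s6 = c.b.0 | (c.b.(0 + 0) + (a.a.0 + (0 + 0 + 0 | 0))) :: =a=> s10, =c=> s11, =c=> s12
  s7 = c.c.b.0 | b.(0 + 0) :: =b=> s13, =c=> s12
  s8 = a.c.c.b.0 | (0 + 0) :: =a=> s13
  s9 = c.c.b.0 | 0 :: =c=> s14
  s10 = c.b.0 | a.0 :: =a=> s14, =c=> s15
  s11 = b.0 | (c.b.(0 + 0) + (a.a.0 + (0 + 0 + 0 | 0))) :: =a=> s15, =b=> s16, =c=> s17
  s12 = c.b.0 | b.(0 + 0) :: =b=> s18, =c=> s17
  s13 = c.c.b.0 | (0 + 0) :: =c=> s18
  s14 = c.b.0 | 0 :: =c=> s19
  s15 = b.0 | a.0 :: =a=> s19, =b=> s20
  s16 = 0 | (c.b.(0 + 0) + (a.a.0 + (0 + 0 + 0 | 0))) :: =a=> s20, =c=> s21
  s17 = b.0 | b.(0 + 0) :: =b=> s21, =b=> s22
  s18 = c.b.0 | (0 + 0) :: =c=> s22
  s19 = b.0 | 0 :: =b=> s23
  s20 = 0 | a.0 :: =a=> s23
  s21 = 0 | b.(0 + 0) :: =b=> s24
  s22 = b.0 | (0 + 0) :: =b=> s24
  s23 = 0 | 0 :: deadlocked
  s24 = 0 | (0 + 0) :: deadlocked
LTS(Q): 25 reachable states
  t0 = a.c.c.b.0 | (c.b.(0 + 0) + (a.a.0 + 0 + (0 + 0 + 0 | 0))) :: =a=> t1, =a=> t2, =c=> t3
  t1 = a.c.c.b.0 | a.0 :: =a=> t4, =a=> t5
  t2 = c.c.b.0 | (c.b.(0 + 0) + (a.a.0 + 0 + (0 + 0 + 0 | 0))) :: =a=> t5, =c=> t6, =c=> t7
  t3 = a.c.c.b.0 | b.(0 + 0) :: =a=> t7, =b=> t8
  t4 = a.c.c.b.0 | 0 :: =a=> t9
  t5 = c.c.b.0 | a.0 :: =a=> t9, =c=> t10
  t6 = c.b.0 | (c.b.(0 + 0) + (a.a.0 + 0 + (0 + 0 + 0 | 0))) :: =a=> t10, =c=> t11, =c=> t12
  t7 = c.c.b.0 | b.(0 + 0) :: =b=> t13, =c=> t12
  t8 = a.c.c.b.0 | (0 + 0) :: =a=> t13
  t9 = c.c.b.0 | 0 :: =c=> t14
  t10 = c.b.0 | a.0 :: =a=> t14, =c=> t15
  t11 = b.0 | (c.b.(0 + 0) + (a.a.0 + 0 + (0 + 0 + 0 | 0))) :: =a=> t15, =b=> t16, =c=> t17
  t12 = c.b.0 | b.(0 + 0) :: =b=> t18, =c=> t17
  t13 = c.c.b.0 | (0 + 0) :: =c=> t18
  t14 = c.b.0 | 0 :: =c=> t19
  t15 = b.0 | a.0 :: =a=> t19, =b=> t20
  t16 = 0 | (c.b.(0 + 0) + (a.a.0 + 0 + (0 + 0 + 0 | 0))) :: =a=> t20, =c=> t21
  t17 = b.0 | b.(0 + 0) :: =b=> t21, =b=> t22
  t18 = c.b.0 | (0 + 0) :: =c=> t22
  t19 = b.0 | 0 :: =b=> t23
  t20 = 0 | a.0 :: =a=> t23
  t21 = 0 | b.(0 + 0) :: =b=> t24
  t22 = b.0 | (0 + 0) :: =b=> t24
  t23 = 0 | 0 :: deadlocked
  t24 = 0 | (0 + 0) :: deadlocked
Partition-refinement fixed point:
  B0 = {s0, t0}
  B1 = {s3, t3}
  B2 = {s7, t7}
  B3 = {s13, s9, t13, t9}
  B4 = {s14, s18, t14, t18}
  B5 = {s19, s21, s22, t19, t21, t22}
  B6 = {s23, s24, t23, t24}
  B7 = {s12, t12}
  B8 = {s17, t17}
  B9 = {s4, s8, t4, t8}
  B10 = {s1, t1}
  B11 = {s5, t5}
  B12 = {s10, t10}
  B13 = {s15, t15}
  B14 = {s20, t20}
  B15 = {s2, t2}
  B16 = {s6, t6}
  B17 = {s11, t11}
  B18 = {s16, t16}
s0 ∈ B0, t0 ∈ B0 → same block
Bisimilar ⇒ trace-equivalent.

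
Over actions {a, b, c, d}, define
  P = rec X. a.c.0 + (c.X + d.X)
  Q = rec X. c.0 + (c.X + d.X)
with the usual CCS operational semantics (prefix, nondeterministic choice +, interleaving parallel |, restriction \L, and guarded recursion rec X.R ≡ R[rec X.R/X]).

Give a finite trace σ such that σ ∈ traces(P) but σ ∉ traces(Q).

P's transition system — 3 states:
  s0 = rec X. a.c.0 + (c.X + d.X) → —a→ s1, —c→ s0, —d→ s0
  s1 = c.0 → —c→ s2
  s2 = 0 → stopped
Q's transition system — 2 states:
  t0 = rec X. c.0 + (c.X + d.X) → —c→ t0, —c→ t1, —d→ t0
  t1 = 0 → stopped
Run σ = ⟨a⟩ on P: start {s0}
  [1] a ⇒ {s1}
  P completes σ.
Run σ = ⟨a⟩ on Q: start {t0}
  [1] a ⇒ no successor for Q

a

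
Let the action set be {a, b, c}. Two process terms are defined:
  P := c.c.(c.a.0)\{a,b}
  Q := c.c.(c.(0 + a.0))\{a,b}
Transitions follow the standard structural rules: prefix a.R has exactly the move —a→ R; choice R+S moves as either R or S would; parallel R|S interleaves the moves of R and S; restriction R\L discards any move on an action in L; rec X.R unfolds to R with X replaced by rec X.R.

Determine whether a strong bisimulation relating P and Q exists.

YES

P's transition system — 4 states:
  u0 = c.c.(c.a.0)\{a,b} | ··c··> u1
  u1 = c.(c.a.0)\{a,b} | ··c··> u2
  u2 = (c.a.0)\{a,b} | ··c··> u3
  u3 = (a.0)\{a,b} | ·
Q's transition system — 4 states:
  v0 = c.c.(c.(0 + a.0))\{a,b} | ··c··> v1
  v1 = c.(c.(0 + a.0))\{a,b} | ··c··> v2
  v2 = (c.(0 + a.0))\{a,b} | ··c··> v3
  v3 = (0 + a.0)\{a,b} | ·
Bisimilarity quotient blocks:
  B0 = {u0, v0}
  B1 = {u1, v1}
  B2 = {u2, v2}
  B3 = {u3, v3}
u0 ∈ B0, v0 ∈ B0 → same block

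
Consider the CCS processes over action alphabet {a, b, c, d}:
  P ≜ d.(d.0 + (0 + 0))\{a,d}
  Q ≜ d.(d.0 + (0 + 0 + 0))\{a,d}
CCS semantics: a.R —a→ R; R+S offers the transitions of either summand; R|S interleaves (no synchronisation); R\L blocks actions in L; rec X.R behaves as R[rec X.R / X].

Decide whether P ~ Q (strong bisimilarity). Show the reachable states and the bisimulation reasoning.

Reachable graph of P (2 states):
  m0 = d.(d.0 + (0 + 0))\{a,d} ⊢ =d=> m1
  m1 = (d.0 + (0 + 0))\{a,d} ⊢ ·
Reachable graph of Q (2 states):
  n0 = d.(d.0 + (0 + 0 + 0))\{a,d} ⊢ =d=> n1
  n1 = (d.0 + (0 + 0 + 0))\{a,d} ⊢ ·
Partition-refinement fixed point:
  B0 = {m0, n0}
  B1 = {m1, n1}
m0 ∈ B0, n0 ∈ B0 → same block

bisimilar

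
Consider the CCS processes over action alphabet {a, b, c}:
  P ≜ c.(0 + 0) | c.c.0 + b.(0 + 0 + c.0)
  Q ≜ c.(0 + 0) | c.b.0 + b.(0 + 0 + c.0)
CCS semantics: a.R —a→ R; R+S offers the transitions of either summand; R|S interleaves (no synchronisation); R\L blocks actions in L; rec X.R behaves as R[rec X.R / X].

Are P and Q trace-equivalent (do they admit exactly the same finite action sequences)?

Reachable graph of P (8 states):
  u0 = c.(0 + 0) | c.c.0 + b.(0 + 0 + c.0) :: =b=> u1, =c=> u2, =c=> u3
  u1 = 0 + 0 + c.0 :: =c=> u4
  u2 = (0 + 0) | c.c.0 :: =c=> u5
  u3 = c.(0 + 0) | c.0 :: =c=> u5, =c=> u6
  u4 = 0 :: deadlocked
  u5 = (0 + 0) | c.0 :: =c=> u7
  u6 = c.(0 + 0) | 0 :: =c=> u7
  u7 = (0 + 0) | 0 :: deadlocked
Reachable graph of Q (8 states):
  v0 = c.(0 + 0) | c.b.0 + b.(0 + 0 + c.0) :: =b=> v1, =c=> v2, =c=> v3
  v1 = 0 + 0 + c.0 :: =c=> v4
  v2 = (0 + 0) | c.b.0 :: =c=> v5
  v3 = c.(0 + 0) | b.0 :: =b=> v6, =c=> v5
  v4 = 0 :: deadlocked
  v5 = (0 + 0) | b.0 :: =b=> v7
  v6 = c.(0 + 0) | 0 :: =c=> v7
  v7 = (0 + 0) | 0 :: deadlocked
Executing ccc from P (initial set {u0}):
  [1] c ⇒ {u2, u3}
  [2] c ⇒ {u5, u6}
  [3] c ⇒ {u7}
  ✓ P
Executing ccc from Q (initial set {v0}):
  [1] c ⇒ {v2, v3}
  [2] c ⇒ {v5}
  [3] c ⇒ ∅  — Q cannot continue

trace-distinct — witness ⟨ccc⟩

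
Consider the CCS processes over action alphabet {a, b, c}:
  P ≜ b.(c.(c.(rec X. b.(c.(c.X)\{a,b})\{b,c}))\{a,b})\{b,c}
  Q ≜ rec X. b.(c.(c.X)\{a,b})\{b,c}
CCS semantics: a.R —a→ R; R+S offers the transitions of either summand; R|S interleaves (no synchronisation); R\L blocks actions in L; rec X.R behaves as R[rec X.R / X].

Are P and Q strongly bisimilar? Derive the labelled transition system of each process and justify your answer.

YES

Reachable graph of P (2 states):
  p0 = b.(c.(c.(rec X. b.(c.(c.X)\{a,b})\{b,c}))\{a,b})\{b,c} | =b=> p1
  p1 = (c.(c.(rec X. b.(c.(c.X)\{a,b})\{b,c}))\{a,b})\{b,c} | deadlocked
Reachable graph of Q (2 states):
  q0 = rec X. b.(c.(c.X)\{a,b})\{b,c} | =b=> q1
  q1 = (c.(c.(rec X. b.(c.(c.X)\{a,b})\{b,c}))\{a,b})\{b,c} | deadlocked
Partition-refinement fixed point:
  B0 = {p0, q0}
  B1 = {p1, q1}
p0 ∈ B0, q0 ∈ B0 → same block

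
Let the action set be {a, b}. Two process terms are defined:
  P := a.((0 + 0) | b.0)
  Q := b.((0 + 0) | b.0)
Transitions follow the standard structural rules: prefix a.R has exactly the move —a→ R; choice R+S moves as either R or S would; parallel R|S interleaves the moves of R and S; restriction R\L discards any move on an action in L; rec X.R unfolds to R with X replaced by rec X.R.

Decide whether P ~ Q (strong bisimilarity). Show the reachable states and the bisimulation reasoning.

P's transition system — 3 states:
  m0 = a.((0 + 0) | b.0) | —a→ m1
  m1 = (0 + 0) | b.0 | —b→ m2
  m2 = (0 + 0) | 0 | stopped
Q's transition system — 3 states:
  n0 = b.((0 + 0) | b.0) | —b→ n1
  n1 = (0 + 0) | b.0 | —b→ n2
  n2 = (0 + 0) | 0 | stopped
Coarsest stable partition (strong bisimilarity classes):
  B0 = {m0}
  B1 = {m1, n1}
  B2 = {m2, n2}
  B3 = {n0}
m0 ∈ B0, n0 ∈ B3 → different blocks

not bisimilar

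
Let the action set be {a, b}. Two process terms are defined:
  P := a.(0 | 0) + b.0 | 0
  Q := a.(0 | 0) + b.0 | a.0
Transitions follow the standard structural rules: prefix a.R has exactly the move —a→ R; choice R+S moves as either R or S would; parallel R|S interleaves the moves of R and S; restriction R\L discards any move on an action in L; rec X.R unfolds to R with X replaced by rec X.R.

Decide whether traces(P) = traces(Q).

P's transition system — 2 states:
  m0 = a.(0 | 0) + b.0 | 0 :: --a--▸ m1, --b--▸ m1
  m1 = 0 | 0 :: deadlocked
Q's transition system — 4 states:
  n0 = a.(0 | 0) + b.0 | a.0 :: --a--▸ n1, --a--▸ n2, --b--▸ n3
  n1 = 0 | 0 :: deadlocked
  n2 = b.0 | 0 :: --b--▸ n1
  n3 = 0 | a.0 :: --a--▸ n1
Run σ = ⟨ab⟩ on Q: start {n0}
  [1] a ⇒ {n1, n2}
  [2] b ⇒ {n1}
  ✓ Q
Run σ = ⟨ab⟩ on P: start {m0}
  [1] a ⇒ {m1}
  [2] b ⇒ ∅ (P stuck)

traces(P) ≠ traces(Q) — witness ⟨ab⟩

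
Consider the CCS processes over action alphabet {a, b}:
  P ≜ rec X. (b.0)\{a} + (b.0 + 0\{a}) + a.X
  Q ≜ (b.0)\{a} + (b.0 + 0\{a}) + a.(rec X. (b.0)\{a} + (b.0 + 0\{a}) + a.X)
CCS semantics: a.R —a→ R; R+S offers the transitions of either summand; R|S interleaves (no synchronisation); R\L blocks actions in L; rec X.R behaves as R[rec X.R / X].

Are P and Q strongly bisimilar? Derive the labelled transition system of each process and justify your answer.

P ~ Q

LTS(P): 3 reachable states
  u0 = rec X. (b.0)\{a} + (b.0 + 0\{a}) + a.X | --a--▸ u0, --b--▸ u1, --b--▸ u2
  u1 = 0 | stopped
  u2 = 0\{a} | stopped
LTS(Q): 4 reachable states
  v0 = (b.0)\{a} + (b.0 + 0\{a}) + a.(rec X. (b.0)\{a} + (b.0 + 0\{a}) + a.X) | --a--▸ v1, --b--▸ v2, --b--▸ v3
  v1 = rec X. (b.0)\{a} + (b.0 + 0\{a}) + a.X | --a--▸ v1, --b--▸ v2, --b--▸ v3
  v2 = 0 | stopped
  v3 = 0\{a} | stopped
Partition-refinement fixed point:
  B0 = {u0, v0, v1}
  B1 = {u1, u2, v2, v3}
u0 ∈ B0, v0 ∈ B0 → same block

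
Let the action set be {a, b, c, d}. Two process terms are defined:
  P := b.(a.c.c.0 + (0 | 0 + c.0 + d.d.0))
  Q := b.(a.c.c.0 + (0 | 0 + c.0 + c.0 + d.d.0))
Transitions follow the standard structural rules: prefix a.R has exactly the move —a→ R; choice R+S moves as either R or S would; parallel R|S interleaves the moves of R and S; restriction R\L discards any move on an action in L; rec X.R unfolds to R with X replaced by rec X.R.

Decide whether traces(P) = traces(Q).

P's transition system — 6 states:
  u0 = b.(a.c.c.0 + (0 | 0 + c.0 + d.d.0)) → =b=> u1
  u1 = a.c.c.0 + (0 | 0 + c.0 + d.d.0) → =a=> u2, =c=> u3, =d=> u4
  u2 = c.c.0 → =c=> u5
  u3 = 0 → (no moves)
  u4 = d.0 → =d=> u3
  u5 = c.0 → =c=> u3
Q's transition system — 6 states:
  v0 = b.(a.c.c.0 + (0 | 0 + c.0 + c.0 + d.d.0)) → =b=> v1
  v1 = a.c.c.0 + (0 | 0 + c.0 + c.0 + d.d.0) → =a=> v2, =c=> v3, =d=> v4
  v2 = c.c.0 → =c=> v5
  v3 = 0 → (no moves)
  v4 = d.0 → =d=> v3
  v5 = c.0 → =c=> v3
Bisimilarity quotient blocks:
  B0 = {u0, v0}
  B1 = {u1, v1}
  B2 = {u4, v4}
  B3 = {u3, v3}
  B4 = {u2, v2}
  B5 = {u5, v5}
u0 ∈ B0, v0 ∈ B0 → same block
Bisimilar ⇒ trace-equivalent.

traces(P) = traces(Q)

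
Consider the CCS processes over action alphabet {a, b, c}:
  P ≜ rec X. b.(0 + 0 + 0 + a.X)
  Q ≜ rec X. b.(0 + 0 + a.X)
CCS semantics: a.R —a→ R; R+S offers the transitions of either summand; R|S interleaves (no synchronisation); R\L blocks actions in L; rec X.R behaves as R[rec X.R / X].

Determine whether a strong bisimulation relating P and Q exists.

Reachable graph of P (2 states):
  s0 = rec X. b.(0 + 0 + 0 + a.X) → ··b··> s1
  s1 = 0 + 0 + 0 + a.(rec X. b.(0 + 0 + 0 + a.X)) → ··a··> s0
Reachable graph of Q (2 states):
  t0 = rec X. b.(0 + 0 + a.X) → ··b··> t1
  t1 = 0 + 0 + a.(rec X. b.(0 + 0 + a.X)) → ··a··> t0
Bisimilarity quotient blocks:
  B0 = {s0, t0}
  B1 = {s1, t1}
s0 ∈ B0, t0 ∈ B0 → same block

YES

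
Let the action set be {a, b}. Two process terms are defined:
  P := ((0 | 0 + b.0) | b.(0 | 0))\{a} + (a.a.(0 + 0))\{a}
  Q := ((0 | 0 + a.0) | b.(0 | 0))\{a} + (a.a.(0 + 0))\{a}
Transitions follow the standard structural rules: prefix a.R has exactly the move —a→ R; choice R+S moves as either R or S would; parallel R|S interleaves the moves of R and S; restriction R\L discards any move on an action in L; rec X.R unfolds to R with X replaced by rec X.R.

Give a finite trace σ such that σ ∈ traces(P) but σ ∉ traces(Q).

Reachable graph of P (4 states):
  u0 = ((0 | 0 + b.0) | b.(0 | 0))\{a} + (a.a.(0 + 0))\{a} | -b-> u1, -b-> u2
  u1 = ((0 | 0 + b.0) | (0 | 0))\{a} | -b-> u3
  u2 = (0 | b.(0 | 0))\{a} | -b-> u3
  u3 = (0 | (0 | 0))\{a} | (no moves)
Reachable graph of Q (2 states):
  v0 = ((0 | 0 + a.0) | b.(0 | 0))\{a} + (a.a.(0 + 0))\{a} | -b-> v1
  v1 = ((0 | 0 + a.0) | (0 | 0))\{a} | (no moves)
Executing bb from P (initial set {u0}):
  [1] b ⇒ {u1, u2}
  [2] b ⇒ {u3}
  ✓ P
Executing bb from Q (initial set {v0}):
  [1] b ⇒ {v1}
  [2] b ⇒ ∅  — Q cannot continue

bb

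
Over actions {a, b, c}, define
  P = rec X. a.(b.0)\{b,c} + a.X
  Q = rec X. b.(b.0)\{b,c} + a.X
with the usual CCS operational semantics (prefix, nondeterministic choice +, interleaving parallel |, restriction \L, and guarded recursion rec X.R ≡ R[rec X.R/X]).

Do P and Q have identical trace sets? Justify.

P's transition system — 2 states:
  s0 = rec X. a.(b.0)\{b,c} + a.X | =a=> s0, =a=> s1
  s1 = (b.0)\{b,c} | ·
Q's transition system — 2 states:
  t0 = rec X. b.(b.0)\{b,c} + a.X | =a=> t0, =b=> t1
  t1 = (b.0)\{b,c} | ·
Run σ = ⟨b⟩ on Q: start {t0}
  step 1 (b): {t1}
  — Q admits the full trace.
Run σ = ⟨b⟩ on P: start {s0}
  step 1 (b): ∅  — P cannot continue

NO — witness ⟨b⟩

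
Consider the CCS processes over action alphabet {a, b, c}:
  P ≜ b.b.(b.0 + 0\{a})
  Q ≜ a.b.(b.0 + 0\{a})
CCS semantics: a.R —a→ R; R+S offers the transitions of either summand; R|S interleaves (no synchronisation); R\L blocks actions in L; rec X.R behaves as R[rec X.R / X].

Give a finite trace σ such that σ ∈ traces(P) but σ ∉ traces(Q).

P's transition system — 4 states:
  s0 = b.b.(b.0 + 0\{a}) | --b--▸ s1
  s1 = b.(b.0 + 0\{a}) | --b--▸ s2
  s2 = b.0 + 0\{a} | --b--▸ s3
  s3 = 0 | (no moves)
Q's transition system — 4 states:
  t0 = a.b.(b.0 + 0\{a}) | --a--▸ t1
  t1 = b.(b.0 + 0\{a}) | --b--▸ t2
  t2 = b.0 + 0\{a} | --b--▸ t3
  t3 = 0 | (no moves)
Executing b from P (initial set {s0}):
  step 1 (b): {s1}
  P completes σ.
Executing b from Q (initial set {t0}):
  step 1 (b): ∅ (Q stuck)

b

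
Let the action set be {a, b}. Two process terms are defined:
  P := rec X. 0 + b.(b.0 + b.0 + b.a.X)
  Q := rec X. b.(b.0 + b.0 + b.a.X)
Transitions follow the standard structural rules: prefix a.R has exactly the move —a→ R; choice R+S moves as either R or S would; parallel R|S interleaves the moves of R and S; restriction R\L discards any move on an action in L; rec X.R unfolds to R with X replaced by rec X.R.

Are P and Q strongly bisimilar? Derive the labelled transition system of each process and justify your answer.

YES

P's transition system — 4 states:
  s0 = rec X. 0 + b.(b.0 + b.0 + b.a.X) :: =b=> s1
  s1 = b.0 + b.0 + b.a.(rec X. 0 + b.(b.0 + b.0 + b.a.X)) :: =b=> s2, =b=> s3
  s2 = 0 :: deadlocked
  s3 = a.(rec X. 0 + b.(b.0 + b.0 + b.a.X)) :: =a=> s0
Q's transition system — 4 states:
  t0 = rec X. b.(b.0 + b.0 + b.a.X) :: =b=> t1
  t1 = b.0 + b.0 + b.a.(rec X. b.(b.0 + b.0 + b.a.X)) :: =b=> t2, =b=> t3
  t2 = 0 :: deadlocked
  t3 = a.(rec X. b.(b.0 + b.0 + b.a.X)) :: =a=> t0
Partition-refinement fixed point:
  B0 = {s0, t0}
  B1 = {s1, t1}
  B2 = {s3, t3}
  B3 = {s2, t2}
s0 ∈ B0, t0 ∈ B0 → same block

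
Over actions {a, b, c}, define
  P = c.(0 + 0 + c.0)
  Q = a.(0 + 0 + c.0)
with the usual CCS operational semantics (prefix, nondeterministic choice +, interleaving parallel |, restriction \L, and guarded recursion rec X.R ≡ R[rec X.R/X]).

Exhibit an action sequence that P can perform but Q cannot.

P's transition system — 3 states:
  s0 = c.(0 + 0 + c.0) :: =c=> s1
  s1 = 0 + 0 + c.0 :: =c=> s2
  s2 = 0 :: stopped
Q's transition system — 3 states:
  t0 = a.(0 + 0 + c.0) :: =a=> t1
  t1 = 0 + 0 + c.0 :: =c=> t2
  t2 = 0 :: stopped
Trace ⟨c⟩ through P, begin at {s0}:
  after c @ step 1: {s1}
  — P admits the full trace.
Trace ⟨c⟩ through Q, begin at {t0}:
  after c @ step 1: no successor for Q

c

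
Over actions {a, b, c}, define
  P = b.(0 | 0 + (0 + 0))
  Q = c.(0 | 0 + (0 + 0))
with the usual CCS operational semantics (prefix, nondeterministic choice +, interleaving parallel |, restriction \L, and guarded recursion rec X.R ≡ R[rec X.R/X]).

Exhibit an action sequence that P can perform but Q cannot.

b

LTS(P): 2 reachable states
  s0 = b.(0 | 0 + (0 + 0)) | --b--▸ s1
  s1 = 0 | 0 + (0 + 0) | deadlocked
LTS(Q): 2 reachable states
  t0 = c.(0 | 0 + (0 + 0)) | --c--▸ t1
  t1 = 0 | 0 + (0 + 0) | deadlocked
Executing b from P (initial set {s0}):
  step 1 (b): {s1}
  ✓ P
Executing b from Q (initial set {t0}):
  step 1 (b): ∅ (Q stuck)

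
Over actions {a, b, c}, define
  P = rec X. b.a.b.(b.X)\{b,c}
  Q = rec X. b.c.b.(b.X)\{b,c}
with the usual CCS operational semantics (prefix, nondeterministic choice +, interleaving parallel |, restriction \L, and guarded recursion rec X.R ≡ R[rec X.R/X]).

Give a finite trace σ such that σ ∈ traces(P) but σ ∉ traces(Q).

ba

Reachable graph of P (4 states):
  s0 = rec X. b.a.b.(b.X)\{b,c} | ··b··> s1
  s1 = a.b.(b.(rec X. b.a.b.(b.X)\{b,c}))\{b,c} | ··a··> s2
  s2 = b.(b.(rec X. b.a.b.(b.X)\{b,c}))\{b,c} | ··b··> s3
  s3 = (b.(rec X. b.a.b.(b.X)\{b,c}))\{b,c} | (no moves)
Reachable graph of Q (4 states):
  t0 = rec X. b.c.b.(b.X)\{b,c} | ··b··> t1
  t1 = c.b.(b.(rec X. b.c.b.(b.X)\{b,c}))\{b,c} | ··c··> t2
  t2 = b.(b.(rec X. b.c.b.(b.X)\{b,c}))\{b,c} | ··b··> t3
  t3 = (b.(rec X. b.c.b.(b.X)\{b,c}))\{b,c} | (no moves)
Trace ⟨ba⟩ through P, begin at {s0}:
  [1] b ⇒ {s1}
  [2] a ⇒ {s2}
  P completes σ.
Trace ⟨ba⟩ through Q, begin at {t0}:
  [1] b ⇒ {t1}
  [2] a ⇒ ∅  — Q cannot continue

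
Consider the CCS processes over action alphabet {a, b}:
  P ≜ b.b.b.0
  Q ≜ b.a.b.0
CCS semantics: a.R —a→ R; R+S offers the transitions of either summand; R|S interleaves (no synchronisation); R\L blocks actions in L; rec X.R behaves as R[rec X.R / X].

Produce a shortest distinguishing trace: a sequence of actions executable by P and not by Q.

Reachable graph of P (4 states):
  s0 = b.b.b.0 | =b=> s1
  s1 = b.b.0 | =b=> s2
  s2 = b.0 | =b=> s3
  s3 = 0 | deadlocked
Reachable graph of Q (4 states):
  t0 = b.a.b.0 | =b=> t1
  t1 = a.b.0 | =a=> t2
  t2 = b.0 | =b=> t3
  t3 = 0 | deadlocked
Executing bb from P (initial set {s0}):
  after b @ step 1: {s1}
  after b @ step 2: {s2}
  P completes σ.
Executing bb from Q (initial set {t0}):
  after b @ step 1: {t1}
  after b @ step 2: ∅ (Q stuck)

bb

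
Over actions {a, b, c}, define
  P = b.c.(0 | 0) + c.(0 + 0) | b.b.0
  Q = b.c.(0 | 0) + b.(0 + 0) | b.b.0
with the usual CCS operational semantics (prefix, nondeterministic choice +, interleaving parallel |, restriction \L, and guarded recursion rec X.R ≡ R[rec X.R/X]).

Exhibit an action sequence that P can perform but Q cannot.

c

P's transition system — 8 states:
  s0 = b.c.(0 | 0) + c.(0 + 0) | b.b.0 has moves -b-> s1, -b-> s2, -c-> s3
  s1 = c.(0 + 0) | b.0 has moves -b-> s4, -c-> s5
  s2 = c.(0 | 0) has moves -c-> s6
  s3 = (0 + 0) | b.b.0 has moves -b-> s5
  s4 = c.(0 + 0) | 0 has moves -c-> s7
  s5 = (0 + 0) | b.0 has moves -b-> s7
  s6 = 0 | 0 has moves ∅
  s7 = (0 + 0) | 0 has moves ∅
Q's transition system — 8 states:
  t0 = b.c.(0 | 0) + b.(0 + 0) | b.b.0 has moves -b-> t1, -b-> t2, -b-> t3
  t1 = (0 + 0) | b.b.0 has moves -b-> t4
  t2 = b.(0 + 0) | b.0 has moves -b-> t4, -b-> t5
  t3 = c.(0 | 0) has moves -c-> t6
  t4 = (0 + 0) | b.0 has moves -b-> t7
  t5 = b.(0 + 0) | 0 has moves -b-> t7
  t6 = 0 | 0 has moves ∅
  t7 = (0 + 0) | 0 has moves ∅
Run σ = ⟨c⟩ on P: start {s0}
  after c @ step 1: {s3}
  P completes σ.
Run σ = ⟨c⟩ on Q: start {t0}
  after c @ step 1: no successor for Q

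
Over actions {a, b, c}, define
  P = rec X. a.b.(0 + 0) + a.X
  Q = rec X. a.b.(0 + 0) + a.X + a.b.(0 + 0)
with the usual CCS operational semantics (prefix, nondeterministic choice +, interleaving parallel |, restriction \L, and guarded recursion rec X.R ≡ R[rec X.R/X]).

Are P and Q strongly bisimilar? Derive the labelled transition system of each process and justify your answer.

LTS(P): 3 reachable states
  u0 = rec X. a.b.(0 + 0) + a.X ⊢ —a→ u0, —a→ u1
  u1 = b.(0 + 0) ⊢ —b→ u2
  u2 = 0 + 0 ⊢ ∅
LTS(Q): 3 reachable states
  v0 = rec X. a.b.(0 + 0) + a.X + a.b.(0 + 0) ⊢ —a→ v0, —a→ v1
  v1 = b.(0 + 0) ⊢ —b→ v2
  v2 = 0 + 0 ⊢ ∅
Coarsest stable partition (strong bisimilarity classes):
  B0 = {u0, v0}
  B1 = {u1, v1}
  B2 = {u2, v2}
u0 ∈ B0, v0 ∈ B0 → same block

bisimilar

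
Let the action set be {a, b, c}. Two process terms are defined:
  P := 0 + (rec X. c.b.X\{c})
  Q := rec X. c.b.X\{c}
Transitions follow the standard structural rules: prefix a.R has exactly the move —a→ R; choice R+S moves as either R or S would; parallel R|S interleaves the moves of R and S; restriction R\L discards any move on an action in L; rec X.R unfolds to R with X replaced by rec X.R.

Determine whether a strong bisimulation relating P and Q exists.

P ~ Q

Reachable graph of P (3 states):
  u0 = 0 + (rec X. c.b.X\{c}) :: -c-> u1
  u1 = b.(rec X. c.b.X\{c})\{c} :: -b-> u2
  u2 = (rec X. c.b.X\{c})\{c} :: stopped
Reachable graph of Q (3 states):
  v0 = rec X. c.b.X\{c} :: -c-> v1
  v1 = b.(rec X. c.b.X\{c})\{c} :: -b-> v2
  v2 = (rec X. c.b.X\{c})\{c} :: stopped
Partition-refinement fixed point:
  B0 = {u0, v0}
  B1 = {u1, v1}
  B2 = {u2, v2}
u0 ∈ B0, v0 ∈ B0 → same block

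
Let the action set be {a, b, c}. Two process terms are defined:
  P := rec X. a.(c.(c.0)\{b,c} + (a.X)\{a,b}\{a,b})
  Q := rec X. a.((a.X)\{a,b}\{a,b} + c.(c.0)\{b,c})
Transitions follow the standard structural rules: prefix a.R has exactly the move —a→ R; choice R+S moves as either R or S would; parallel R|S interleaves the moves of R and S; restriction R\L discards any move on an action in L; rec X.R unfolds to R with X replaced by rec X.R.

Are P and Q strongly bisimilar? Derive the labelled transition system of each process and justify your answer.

LTS(P): 3 reachable states
  m0 = rec X. a.(c.(c.0)\{b,c} + (a.X)\{a,b}\{a,b}) | --a--▸ m1
  m1 = c.(c.0)\{b,c} + (a.(rec X. a.(c.(c.0)\{b,c} + (a.X)\{a,b}\{a,b})))\{a,b}\{a,b} | --c--▸ m2
  m2 = (c.0)\{b,c} | ∅
LTS(Q): 3 reachable states
  n0 = rec X. a.((a.X)\{a,b}\{a,b} + c.(c.0)\{b,c}) | --a--▸ n1
  n1 = (a.(rec X. a.((a.X)\{a,b}\{a,b} + c.(c.0)\{b,c})))\{a,b}\{a,b} + c.(c.0)\{b,c} | --c--▸ n2
  n2 = (c.0)\{b,c} | ∅
Coarsest stable partition (strong bisimilarity classes):
  B0 = {m0, n0}
  B1 = {m1, n1}
  B2 = {m2, n2}
m0 ∈ B0, n0 ∈ B0 → same block

YES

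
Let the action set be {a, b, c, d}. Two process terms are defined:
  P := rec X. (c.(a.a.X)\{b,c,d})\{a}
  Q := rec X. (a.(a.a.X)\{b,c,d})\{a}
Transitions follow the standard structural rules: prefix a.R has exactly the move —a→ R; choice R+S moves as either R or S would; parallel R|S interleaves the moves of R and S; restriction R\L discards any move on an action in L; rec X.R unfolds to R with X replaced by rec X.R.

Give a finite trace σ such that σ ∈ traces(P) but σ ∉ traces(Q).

LTS(P): 2 reachable states
  s0 = rec X. (c.(a.a.X)\{b,c,d})\{a} ⊢ —c→ s1
  s1 = (a.a.(rec X. (c.(a.a.X)\{b,c,d})\{a}))\{b,c,d}\{a} ⊢ (no moves)
LTS(Q): 1 reachable states
  t0 = rec X. (a.(a.a.X)\{b,c,d})\{a} ⊢ (no moves)
Executing c from P (initial set {s0}):
  after c @ step 1: {s1}
  P completes σ.
Executing c from Q (initial set {t0}):
  after c @ step 1: ∅ (Q stuck)

c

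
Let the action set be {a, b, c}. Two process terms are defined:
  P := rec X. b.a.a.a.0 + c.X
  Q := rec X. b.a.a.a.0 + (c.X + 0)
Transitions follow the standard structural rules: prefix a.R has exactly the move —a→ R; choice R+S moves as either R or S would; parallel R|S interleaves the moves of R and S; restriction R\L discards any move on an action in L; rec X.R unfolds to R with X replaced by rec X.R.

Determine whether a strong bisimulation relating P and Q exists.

LTS(P): 5 reachable states
  s0 = rec X. b.a.a.a.0 + c.X | --b--▸ s1, --c--▸ s0
  s1 = a.a.a.0 | --a--▸ s2
  s2 = a.a.0 | --a--▸ s3
  s3 = a.0 | --a--▸ s4
  s4 = 0 | ∅
LTS(Q): 5 reachable states
  t0 = rec X. b.a.a.a.0 + (c.X + 0) | --b--▸ t1, --c--▸ t0
  t1 = a.a.a.0 | --a--▸ t2
  t2 = a.a.0 | --a--▸ t3
  t3 = a.0 | --a--▸ t4
  t4 = 0 | ∅
Partition-refinement fixed point:
  B0 = {s0, t0}
  B1 = {s1, t1}
  B2 = {s2, t2}
  B3 = {s3, t3}
  B4 = {s4, t4}
s0 ∈ B0, t0 ∈ B0 → same block

YES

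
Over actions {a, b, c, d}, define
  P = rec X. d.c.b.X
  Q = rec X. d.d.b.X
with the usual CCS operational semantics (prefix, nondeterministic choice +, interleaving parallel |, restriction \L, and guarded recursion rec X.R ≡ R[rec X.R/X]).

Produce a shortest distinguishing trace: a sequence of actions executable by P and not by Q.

dc

P's transition system — 3 states:
  u0 = rec X. d.c.b.X → -d-> u1
  u1 = c.b.(rec X. d.c.b.X) → -c-> u2
  u2 = b.(rec X. d.c.b.X) → -b-> u0
Q's transition system — 3 states:
  v0 = rec X. d.d.b.X → -d-> v1
  v1 = d.b.(rec X. d.d.b.X) → -d-> v2
  v2 = b.(rec X. d.d.b.X) → -b-> v0
Executing dc from P (initial set {u0}):
  after d @ step 1: {u1}
  after c @ step 2: {u2}
  P completes σ.
Executing dc from Q (initial set {v0}):
  after d @ step 1: {v1}
  after c @ step 2: ∅  — Q cannot continue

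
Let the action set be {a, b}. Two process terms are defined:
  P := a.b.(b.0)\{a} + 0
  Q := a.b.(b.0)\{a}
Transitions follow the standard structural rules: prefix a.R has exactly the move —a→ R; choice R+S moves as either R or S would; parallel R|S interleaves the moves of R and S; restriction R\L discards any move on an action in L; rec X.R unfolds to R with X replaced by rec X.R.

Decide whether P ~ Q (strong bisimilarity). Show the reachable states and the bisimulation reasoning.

Reachable graph of P (4 states):
  u0 = a.b.(b.0)\{a} + 0 has moves -a-> u1
  u1 = b.(b.0)\{a} has moves -b-> u2
  u2 = (b.0)\{a} has moves -b-> u3
  u3 = 0\{a} has moves deadlocked
Reachable graph of Q (4 states):
  v0 = a.b.(b.0)\{a} has moves -a-> v1
  v1 = b.(b.0)\{a} has moves -b-> v2
  v2 = (b.0)\{a} has moves -b-> v3
  v3 = 0\{a} has moves deadlocked
Bisimilarity quotient blocks:
  B0 = {u0, v0}
  B1 = {u1, v1}
  B2 = {u2, v2}
  B3 = {u3, v3}
u0 ∈ B0, v0 ∈ B0 → same block

bisimilar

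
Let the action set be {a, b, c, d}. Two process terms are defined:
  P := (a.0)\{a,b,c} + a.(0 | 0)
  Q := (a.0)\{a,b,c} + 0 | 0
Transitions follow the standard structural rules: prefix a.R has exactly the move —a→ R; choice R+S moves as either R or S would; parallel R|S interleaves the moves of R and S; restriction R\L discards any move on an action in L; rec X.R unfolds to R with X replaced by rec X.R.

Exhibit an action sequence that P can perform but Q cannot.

LTS(P): 2 reachable states
  u0 = (a.0)\{a,b,c} + a.(0 | 0) :: =a=> u1
  u1 = 0 | 0 :: ∅
LTS(Q): 1 reachable states
  v0 = (a.0)\{a,b,c} + 0 | 0 :: ∅
Trace ⟨a⟩ through P, begin at {u0}:
  [1] a ⇒ {u1}
  ✓ P
Trace ⟨a⟩ through Q, begin at {v0}:
  [1] a ⇒ ∅  — Q cannot continue

a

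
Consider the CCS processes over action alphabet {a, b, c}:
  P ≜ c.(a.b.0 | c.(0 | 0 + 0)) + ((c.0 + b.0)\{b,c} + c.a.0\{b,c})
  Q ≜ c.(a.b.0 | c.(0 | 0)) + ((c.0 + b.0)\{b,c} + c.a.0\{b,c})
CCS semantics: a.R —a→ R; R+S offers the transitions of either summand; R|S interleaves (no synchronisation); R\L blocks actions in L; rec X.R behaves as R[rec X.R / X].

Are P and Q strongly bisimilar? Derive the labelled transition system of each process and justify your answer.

Reachable graph of P (9 states):
  u0 = c.(a.b.0 | c.(0 | 0 + 0)) + ((c.0 + b.0)\{b,c} + c.a.0\{b,c}) → --c--▸ u1, --c--▸ u2
  u1 = a.0\{b,c} → --a--▸ u3
  u2 = a.b.0 | c.(0 | 0 + 0) → --a--▸ u4, --c--▸ u5
  u3 = 0\{b,c} → ∅
  u4 = b.0 | c.(0 | 0 + 0) → --b--▸ u6, --c--▸ u7
  u5 = a.b.0 | (0 | 0 + 0) → --a--▸ u7
  u6 = 0 | c.(0 | 0 + 0) → --c--▸ u8
  u7 = b.0 | (0 | 0 + 0) → --b--▸ u8
  u8 = 0 | (0 | 0 + 0) → ∅
Reachable graph of Q (9 states):
  v0 = c.(a.b.0 | c.(0 | 0)) + ((c.0 + b.0)\{b,c} + c.a.0\{b,c}) → --c--▸ v1, --c--▸ v2
  v1 = a.0\{b,c} → --a--▸ v3
  v2 = a.b.0 | c.(0 | 0) → --a--▸ v4, --c--▸ v5
  v3 = 0\{b,c} → ∅
  v4 = b.0 | c.(0 | 0) → --b--▸ v6, --c--▸ v7
  v5 = a.b.0 | (0 | 0) → --a--▸ v7
  v6 = 0 | c.(0 | 0) → --c--▸ v8
  v7 = b.0 | (0 | 0) → --b--▸ v8
  v8 = 0 | (0 | 0) → ∅
Partition-refinement fixed point:
  B0 = {u0, v0}
  B1 = {u2, v2}
  B2 = {u4, v4}
  B3 = {u7, v7}
  B4 = {u3, u8, v3, v8}
  B5 = {u6, v6}
  B6 = {u5, v5}
  B7 = {u1, v1}
u0 ∈ B0, v0 ∈ B0 → same block

bisimilar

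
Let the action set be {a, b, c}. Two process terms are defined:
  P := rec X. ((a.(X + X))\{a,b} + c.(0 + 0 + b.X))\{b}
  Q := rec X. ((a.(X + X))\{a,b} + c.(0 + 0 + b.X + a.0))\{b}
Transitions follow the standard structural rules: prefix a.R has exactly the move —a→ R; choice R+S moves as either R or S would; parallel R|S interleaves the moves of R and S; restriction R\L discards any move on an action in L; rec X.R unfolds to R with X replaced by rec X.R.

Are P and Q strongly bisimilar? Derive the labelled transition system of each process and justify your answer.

LTS(P): 2 reachable states
  u0 = rec X. ((a.(X + X))\{a,b} + c.(0 + 0 + b.X))\{b} | -c-> u1
  u1 = (0 + 0 + b.(rec X. ((a.(X + X))\{a,b} + c.(0 + 0 + b.X))\{b}))\{b} | deadlocked
LTS(Q): 3 reachable states
  v0 = rec X. ((a.(X + X))\{a,b} + c.(0 + 0 + b.X + a.0))\{b} | -c-> v1
  v1 = (0 + 0 + b.(rec X. ((a.(X + X))\{a,b} + c.(0 + 0 + b.X + a.0))\{b}) + a.0)\{b} | -a-> v2
  v2 = 0\{b} | deadlocked
Bisimilarity quotient blocks:
  B0 = {u0}
  B1 = {u1, v2}
  B2 = {v0}
  B3 = {v1}
u0 ∈ B0, v0 ∈ B2 → different blocks

not bisimilar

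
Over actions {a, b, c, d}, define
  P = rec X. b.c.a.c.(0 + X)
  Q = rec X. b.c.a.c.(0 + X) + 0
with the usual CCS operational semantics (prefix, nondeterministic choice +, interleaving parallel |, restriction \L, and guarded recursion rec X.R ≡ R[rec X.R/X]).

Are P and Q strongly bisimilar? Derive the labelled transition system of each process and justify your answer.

LTS(P): 5 reachable states
  u0 = rec X. b.c.a.c.(0 + X) :: —b→ u1
  u1 = c.a.c.(0 + (rec X. b.c.a.c.(0 + X))) :: —c→ u2
  u2 = a.c.(0 + (rec X. b.c.a.c.(0 + X))) :: —a→ u3
  u3 = c.(0 + (rec X. b.c.a.c.(0 + X))) :: —c→ u4
  u4 = 0 + (rec X. b.c.a.c.(0 + X)) :: —b→ u1
LTS(Q): 5 reachable states
  v0 = rec X. b.c.a.c.(0 + X) + 0 :: —b→ v1
  v1 = c.a.c.(0 + (rec X. b.c.a.c.(0 + X) + 0)) :: —c→ v2
  v2 = a.c.(0 + (rec X. b.c.a.c.(0 + X) + 0)) :: —a→ v3
  v3 = c.(0 + (rec X. b.c.a.c.(0 + X) + 0)) :: —c→ v4
  v4 = 0 + (rec X. b.c.a.c.(0 + X) + 0) :: —b→ v1
Coarsest stable partition (strong bisimilarity classes):
  B0 = {u0, u4, v0, v4}
  B1 = {u1, v1}
  B2 = {u2, v2}
  B3 = {u3, v3}
u0 ∈ B0, v0 ∈ B0 → same block

bisimilar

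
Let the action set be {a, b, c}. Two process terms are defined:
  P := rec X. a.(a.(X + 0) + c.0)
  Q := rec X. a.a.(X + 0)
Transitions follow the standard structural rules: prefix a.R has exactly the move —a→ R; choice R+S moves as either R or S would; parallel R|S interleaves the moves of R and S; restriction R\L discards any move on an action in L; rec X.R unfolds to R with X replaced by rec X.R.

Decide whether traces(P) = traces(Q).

P's transition system — 4 states:
  m0 = rec X. a.(a.(X + 0) + c.0) → -a-> m1
  m1 = a.((rec X. a.(a.(X + 0) + c.0)) + 0) + c.0 → -a-> m2, -c-> m3
  m2 = (rec X. a.(a.(X + 0) + c.0)) + 0 → -a-> m1
  m3 = 0 → ∅
Q's transition system — 3 states:
  n0 = rec X. a.a.(X + 0) → -a-> n1
  n1 = a.((rec X. a.a.(X + 0)) + 0) → -a-> n2
  n2 = (rec X. a.a.(X + 0)) + 0 → -a-> n1
Run σ = ⟨ac⟩ on P: start {m0}
  step 1 (a): {m1}
  step 2 (c): {m3}
  — P admits the full trace.
Run σ = ⟨ac⟩ on Q: start {n0}
  step 1 (a): {n1}
  step 2 (c): ∅  — Q cannot continue

trace-distinct — witness ⟨ac⟩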